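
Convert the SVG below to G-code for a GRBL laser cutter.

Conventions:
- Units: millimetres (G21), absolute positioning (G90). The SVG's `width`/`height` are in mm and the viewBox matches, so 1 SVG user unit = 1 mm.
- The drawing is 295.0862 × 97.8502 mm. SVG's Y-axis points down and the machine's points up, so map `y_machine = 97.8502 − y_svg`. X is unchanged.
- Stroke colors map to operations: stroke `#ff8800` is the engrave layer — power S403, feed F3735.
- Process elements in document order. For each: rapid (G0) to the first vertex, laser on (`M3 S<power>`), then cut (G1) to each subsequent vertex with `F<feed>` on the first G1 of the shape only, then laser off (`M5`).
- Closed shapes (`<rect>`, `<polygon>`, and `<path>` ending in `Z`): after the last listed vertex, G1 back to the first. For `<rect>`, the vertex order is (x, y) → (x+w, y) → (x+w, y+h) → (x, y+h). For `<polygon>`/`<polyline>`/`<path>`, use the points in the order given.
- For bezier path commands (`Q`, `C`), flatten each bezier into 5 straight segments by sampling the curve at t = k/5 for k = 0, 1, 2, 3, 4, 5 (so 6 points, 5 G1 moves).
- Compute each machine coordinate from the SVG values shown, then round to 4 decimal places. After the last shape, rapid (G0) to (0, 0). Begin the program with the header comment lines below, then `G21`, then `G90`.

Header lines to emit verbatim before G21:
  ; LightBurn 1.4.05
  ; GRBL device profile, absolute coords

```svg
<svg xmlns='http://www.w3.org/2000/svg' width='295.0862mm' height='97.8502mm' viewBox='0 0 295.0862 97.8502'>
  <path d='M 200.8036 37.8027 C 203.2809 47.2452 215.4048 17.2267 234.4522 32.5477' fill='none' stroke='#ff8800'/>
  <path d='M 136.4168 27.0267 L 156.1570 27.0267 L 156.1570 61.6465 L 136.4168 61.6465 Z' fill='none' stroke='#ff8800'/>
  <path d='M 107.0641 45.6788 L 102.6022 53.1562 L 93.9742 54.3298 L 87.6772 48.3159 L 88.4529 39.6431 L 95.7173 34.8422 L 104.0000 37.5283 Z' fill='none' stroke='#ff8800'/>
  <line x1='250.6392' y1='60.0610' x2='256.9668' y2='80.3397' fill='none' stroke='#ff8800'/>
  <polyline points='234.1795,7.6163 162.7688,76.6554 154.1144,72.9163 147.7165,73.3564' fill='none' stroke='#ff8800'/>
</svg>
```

Since the viewBox matches the mm dimensions, user units are millimetres directly. The only transform is the Y-flip y_m = 97.8502 − y_svg.

Shape 1 is a cubic bezier drawn with `<path>`. Its stroke #ff8800 means engrave at S403, F3735. After flipping Y the toolpath is (200.8036,60.0475) → (203.4258,58.4389) → (208.2324,62.2305) → (215.0929,67.3520) → (223.8764,69.7328) → (234.4522,65.3025).

Shape 2 is a rectangle drawn with `<path>`. Its stroke #ff8800 means engrave at S403, F3735. After flipping Y the toolpath is (136.4168,70.8235) → (156.1570,70.8235) → (156.1570,36.2037) → (136.4168,36.2037) → (136.4168,70.8235), returning to the start.

Shape 3 is a regular polygon drawn with `<path>`. Its stroke #ff8800 means engrave at S403, F3735. After flipping Y the toolpath is (107.0641,52.1714) → (102.6022,44.6940) → (93.9742,43.5204) → (87.6772,49.5343) → (88.4529,58.2071) → (95.7173,63.0080) → (104.0000,60.3219) → (107.0641,52.1714), returning to the start.

Shape 4 is a line segment drawn with `<line>`. Its stroke #ff8800 means engrave at S403, F3735. After flipping Y the toolpath is (250.6392,37.7892) → (256.9668,17.5105).

Shape 5 is a open polyline drawn with `<polyline>`. Its stroke #ff8800 means engrave at S403, F3735. After flipping Y the toolpath is (234.1795,90.2339) → (162.7688,21.1948) → (154.1144,24.9339) → (147.7165,24.4938).

; LightBurn 1.4.05
; GRBL device profile, absolute coords
G21
G90
G0 X200.8036 Y60.0475
M3 S403
G1 X203.4258 Y58.4389 F3735
G1 X208.2324 Y62.2305
G1 X215.0929 Y67.3520
G1 X223.8764 Y69.7328
G1 X234.4522 Y65.3025
M5
G0 X136.4168 Y70.8235
M3 S403
G1 X156.1570 Y70.8235 F3735
G1 X156.1570 Y36.2037
G1 X136.4168 Y36.2037
G1 X136.4168 Y70.8235
M5
G0 X107.0641 Y52.1714
M3 S403
G1 X102.6022 Y44.6940 F3735
G1 X93.9742 Y43.5204
G1 X87.6772 Y49.5343
G1 X88.4529 Y58.2071
G1 X95.7173 Y63.0080
G1 X104.0000 Y60.3219
G1 X107.0641 Y52.1714
M5
G0 X250.6392 Y37.7892
M3 S403
G1 X256.9668 Y17.5105 F3735
M5
G0 X234.1795 Y90.2339
M3 S403
G1 X162.7688 Y21.1948 F3735
G1 X154.1144 Y24.9339
G1 X147.7165 Y24.4938
M5
G0 X0.0000 Y0.0000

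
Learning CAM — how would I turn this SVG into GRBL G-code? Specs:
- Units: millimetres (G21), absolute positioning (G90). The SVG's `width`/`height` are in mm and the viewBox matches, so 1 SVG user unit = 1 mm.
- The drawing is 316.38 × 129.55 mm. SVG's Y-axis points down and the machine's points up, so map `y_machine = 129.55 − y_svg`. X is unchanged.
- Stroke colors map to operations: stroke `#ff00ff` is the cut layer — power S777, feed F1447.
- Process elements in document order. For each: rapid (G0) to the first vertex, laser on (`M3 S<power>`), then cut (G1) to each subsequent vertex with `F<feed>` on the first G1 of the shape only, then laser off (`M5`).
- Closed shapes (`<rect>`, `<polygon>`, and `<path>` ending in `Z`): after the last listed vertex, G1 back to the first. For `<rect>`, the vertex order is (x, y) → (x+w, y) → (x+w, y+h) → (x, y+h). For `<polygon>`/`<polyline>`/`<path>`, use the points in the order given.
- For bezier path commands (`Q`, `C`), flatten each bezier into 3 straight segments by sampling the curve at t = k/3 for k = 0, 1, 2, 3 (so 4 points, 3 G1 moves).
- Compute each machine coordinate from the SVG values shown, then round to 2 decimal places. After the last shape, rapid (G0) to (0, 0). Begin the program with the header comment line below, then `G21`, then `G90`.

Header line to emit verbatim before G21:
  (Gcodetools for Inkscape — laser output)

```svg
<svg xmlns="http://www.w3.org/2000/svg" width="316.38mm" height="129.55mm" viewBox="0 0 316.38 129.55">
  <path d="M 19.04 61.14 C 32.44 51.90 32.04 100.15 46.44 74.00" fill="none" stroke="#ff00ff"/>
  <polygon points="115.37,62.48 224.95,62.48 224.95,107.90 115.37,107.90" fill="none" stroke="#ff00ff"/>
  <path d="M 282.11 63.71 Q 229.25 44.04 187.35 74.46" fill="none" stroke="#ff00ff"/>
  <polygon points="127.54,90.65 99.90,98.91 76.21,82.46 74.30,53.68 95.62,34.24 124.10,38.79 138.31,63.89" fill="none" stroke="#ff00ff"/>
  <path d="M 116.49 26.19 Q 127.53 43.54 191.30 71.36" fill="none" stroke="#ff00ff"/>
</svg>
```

(Gcodetools for Inkscape — laser output)
G21
G90
G0 X19.04 Y68.41
M3 S777
G1 X28.90 Y63.37 F1447
G1 X35.91 Y49.32
G1 X46.44 Y55.55
M5
G0 X115.37 Y67.07
M3 S777
G1 X224.95 Y67.07 F1447
G1 X224.95 Y21.65
G1 X115.37 Y21.65
G1 X115.37 Y67.07
M5
G0 X282.11 Y65.84
M3 S777
G1 X248.09 Y73.39 F1447
G1 X216.50 Y69.80
G1 X187.35 Y55.09
M5
G0 X127.54 Y38.90
M3 S777
G1 X99.90 Y30.64 F1447
G1 X76.21 Y47.09
G1 X74.30 Y75.87
G1 X95.62 Y95.31
G1 X124.10 Y90.76
G1 X138.31 Y65.66
G1 X127.54 Y38.90
M5
G0 X116.49 Y103.36
M3 S777
G1 X129.71 Y90.63 F1447
G1 X154.65 Y75.57
G1 X191.30 Y58.19
M5
G0 X0.00 Y0.00

1 u = 1 mm; y_m = 129.55 − y.

[1] `<path>` cubic bezier, #ff00ff→cut S777 F1447: (19.04,68.41) → (28.90,63.37) → (35.91,49.32) → (46.44,55.55)

[2] `<polygon>` rectangle, #ff00ff→cut S777 F1447: (115.37,67.07) → (224.95,67.07) → (224.95,21.65) → (115.37,21.65) → (115.37,67.07) (closed)

[3] `<path>` quadratic bezier, #ff00ff→cut S777 F1447: (282.11,65.84) → (248.09,73.39) → (216.50,69.80) → (187.35,55.09)

[4] `<polygon>` regular polygon, #ff00ff→cut S777 F1447: (127.54,38.90) → (99.90,30.64) → (76.21,47.09) → (74.30,75.87) → (95.62,95.31) → (124.10,90.76) → (138.31,65.66) → (127.54,38.90) (closed)

[5] `<path>` quadratic bezier, #ff00ff→cut S777 F1447: (116.49,103.36) → (129.71,90.63) → (154.65,75.57) → (191.30,58.19)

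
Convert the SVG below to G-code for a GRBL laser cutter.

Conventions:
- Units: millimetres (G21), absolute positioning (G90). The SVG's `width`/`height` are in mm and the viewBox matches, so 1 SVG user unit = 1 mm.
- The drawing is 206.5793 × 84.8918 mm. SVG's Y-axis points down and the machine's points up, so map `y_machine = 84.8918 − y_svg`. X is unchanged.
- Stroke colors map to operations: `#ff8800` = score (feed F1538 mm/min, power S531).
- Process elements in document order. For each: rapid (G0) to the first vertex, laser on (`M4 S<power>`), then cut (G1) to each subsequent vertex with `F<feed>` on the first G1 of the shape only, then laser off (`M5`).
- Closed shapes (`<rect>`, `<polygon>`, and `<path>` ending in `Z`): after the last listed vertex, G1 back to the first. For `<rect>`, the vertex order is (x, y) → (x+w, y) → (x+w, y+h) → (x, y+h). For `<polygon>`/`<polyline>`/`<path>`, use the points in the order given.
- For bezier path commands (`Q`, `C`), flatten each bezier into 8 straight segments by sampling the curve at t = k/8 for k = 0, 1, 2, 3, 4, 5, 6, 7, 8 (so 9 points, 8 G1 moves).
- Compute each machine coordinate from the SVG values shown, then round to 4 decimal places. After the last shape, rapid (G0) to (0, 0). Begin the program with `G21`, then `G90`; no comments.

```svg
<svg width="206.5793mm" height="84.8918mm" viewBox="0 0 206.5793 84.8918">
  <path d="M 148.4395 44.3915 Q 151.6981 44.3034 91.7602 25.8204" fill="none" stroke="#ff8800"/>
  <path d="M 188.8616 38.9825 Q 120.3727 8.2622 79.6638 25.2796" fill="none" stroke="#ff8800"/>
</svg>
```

G21
G90
G0 X148.4395 Y40.5003
M4 S531
G1 X148.2667 Y40.8097 F1538
G1 X146.1190 Y41.6940
G1 X141.9964 Y43.1532
G1 X135.8990 Y45.1871
G1 X127.8266 Y47.7959
G1 X117.7794 Y50.9796
G1 X105.7572 Y54.7381
G1 X91.7602 Y59.0714
M5
G0 X188.8616 Y45.9093
M4 S531
G1 X172.1734 Y52.8435 F1538
G1 X156.3534 Y58.2858
G1 X141.4015 Y62.2364
G1 X127.3177 Y64.6952
G1 X114.1020 Y65.6621
G1 X101.7545 Y65.1373
G1 X90.2751 Y63.1206
G1 X79.6638 Y59.6122
M5
G0 X0.0000 Y0.0000

Since the viewBox matches the mm dimensions, user units are millimetres directly. The only transform is the Y-flip y_m = 84.8918 − y_svg.

Shape 1 is a quadratic bezier drawn with `<path>`. Its stroke #ff8800 means score at S531, F1538. After flipping Y the toolpath is (148.4395,40.5003) → (148.2667,40.8097) → (146.1190,41.6940) → (141.9964,43.1532) → (135.8990,45.1871) → (127.8266,47.7959) → (117.7794,50.9796) → (105.7572,54.7381) → (91.7602,59.0714).

Shape 2 is a quadratic bezier drawn with `<path>`. Its stroke #ff8800 means score at S531, F1538. After flipping Y the toolpath is (188.8616,45.9093) → (172.1734,52.8435) → (156.3534,58.2858) → (141.4015,62.2364) → (127.3177,64.6952) → (114.1020,65.6621) → (101.7545,65.1373) → (90.2751,63.1206) → (79.6638,59.6122).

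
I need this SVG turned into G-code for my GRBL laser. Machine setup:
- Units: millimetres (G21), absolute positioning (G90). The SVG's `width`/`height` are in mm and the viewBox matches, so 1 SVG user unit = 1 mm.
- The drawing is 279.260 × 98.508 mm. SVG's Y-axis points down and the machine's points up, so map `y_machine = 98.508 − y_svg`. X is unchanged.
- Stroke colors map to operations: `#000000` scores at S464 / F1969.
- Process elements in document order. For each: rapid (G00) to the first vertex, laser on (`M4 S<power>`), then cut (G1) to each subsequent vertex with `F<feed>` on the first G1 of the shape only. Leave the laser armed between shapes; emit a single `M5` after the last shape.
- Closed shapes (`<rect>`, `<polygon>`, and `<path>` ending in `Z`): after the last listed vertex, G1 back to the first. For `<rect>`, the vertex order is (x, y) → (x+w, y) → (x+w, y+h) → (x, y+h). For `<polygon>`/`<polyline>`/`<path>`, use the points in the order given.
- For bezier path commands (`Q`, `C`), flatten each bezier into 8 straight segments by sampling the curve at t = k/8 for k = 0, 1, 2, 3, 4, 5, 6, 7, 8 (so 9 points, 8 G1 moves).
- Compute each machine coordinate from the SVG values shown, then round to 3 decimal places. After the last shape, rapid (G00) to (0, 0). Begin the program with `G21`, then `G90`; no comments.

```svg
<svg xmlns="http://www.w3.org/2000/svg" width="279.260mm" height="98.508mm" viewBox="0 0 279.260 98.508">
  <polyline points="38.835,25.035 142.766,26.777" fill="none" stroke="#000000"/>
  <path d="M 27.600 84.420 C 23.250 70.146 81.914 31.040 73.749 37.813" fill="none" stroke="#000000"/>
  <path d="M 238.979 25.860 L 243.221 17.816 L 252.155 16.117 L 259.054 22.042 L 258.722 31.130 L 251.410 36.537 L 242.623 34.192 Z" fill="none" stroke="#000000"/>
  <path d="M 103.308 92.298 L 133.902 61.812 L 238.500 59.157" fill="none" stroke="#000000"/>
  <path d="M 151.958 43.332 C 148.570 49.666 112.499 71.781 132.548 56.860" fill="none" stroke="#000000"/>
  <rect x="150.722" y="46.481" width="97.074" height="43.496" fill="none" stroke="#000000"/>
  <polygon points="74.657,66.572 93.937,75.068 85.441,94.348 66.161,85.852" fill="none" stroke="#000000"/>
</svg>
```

G21
G90
G00 X38.835 Y73.473
M4 S464
G1 X142.766 Y71.731 F1969
G00 X27.600 Y14.088
M4 S464
G1 X28.669 Y20.467 F1969
G1 X34.124 Y28.345
G1 X42.443 Y36.893
G1 X52.105 Y45.284
G1 X61.588 Y52.688
G1 X69.371 Y58.277
G1 X73.932 Y61.222
G1 X73.749 Y60.695
G00 X238.979 Y72.648
M4 S464
G1 X243.221 Y80.692 F1969
G1 X252.155 Y82.391
G1 X259.054 Y76.466
G1 X258.722 Y67.378
G1 X251.410 Y61.971
G1 X242.623 Y64.316
G1 X238.979 Y72.648
G00 X103.308 Y6.210
M4 S464
G1 X133.902 Y36.696 F1969
G1 X238.500 Y39.351
G00 X151.958 Y55.176
M4 S464
G1 X149.329 Y52.164 F1969
G1 X144.676 Y48.292
G1 X139.041 Y44.178
G1 X133.464 Y40.441
G1 X128.986 Y37.701
G1 X126.646 Y36.576
G1 X127.487 Y37.686
G1 X132.548 Y41.648
G00 X150.722 Y52.027
M4 S464
G1 X247.796 Y52.027 F1969
G1 X247.796 Y8.531
G1 X150.722 Y8.531
G1 X150.722 Y52.027
G00 X74.657 Y31.936
M4 S464
G1 X93.937 Y23.440 F1969
G1 X85.441 Y4.160
G1 X66.161 Y12.656
G1 X74.657 Y31.936
M5
G00 X0.000 Y0.000

Since the viewBox matches the mm dimensions, user units are millimetres directly. The only transform is the Y-flip y_m = 98.508 − y_svg.

Shape 1 is a line segment drawn with `<polyline>`. Its stroke #000000 means score at S464, F1969. After flipping Y the toolpath is (38.835,73.473) → (142.766,71.731).

Shape 2 is a cubic bezier drawn with `<path>`. Its stroke #000000 means score at S464, F1969. After flipping Y the toolpath is (27.600,14.088) → (28.669,20.467) → (34.124,28.345) → (42.443,36.893) → (52.105,45.284) → (61.588,52.688) → (69.371,58.277) → (73.932,61.222) → (73.749,60.695).

Shape 3 is a regular polygon drawn with `<path>`. Its stroke #000000 means score at S464, F1969. After flipping Y the toolpath is (238.979,72.648) → (243.221,80.692) → (252.155,82.391) → (259.054,76.466) → (258.722,67.378) → (251.410,61.971) → (242.623,64.316) → (238.979,72.648), returning to the start.

Shape 4 is a open polyline drawn with `<path>`. Its stroke #000000 means score at S464, F1969. After flipping Y the toolpath is (103.308,6.210) → (133.902,36.696) → (238.500,39.351).

Shape 5 is a cubic bezier drawn with `<path>`. Its stroke #000000 means score at S464, F1969. After flipping Y the toolpath is (151.958,55.176) → (149.329,52.164) → (144.676,48.292) → (139.041,44.178) → (133.464,40.441) → (128.986,37.701) → (126.646,36.576) → (127.487,37.686) → (132.548,41.648).

Shape 6 is a rectangle drawn with `<rect>`. Its stroke #000000 means score at S464, F1969. After flipping Y the toolpath is (150.722,52.027) → (247.796,52.027) → (247.796,8.531) → (150.722,8.531) → (150.722,52.027), returning to the start.

Shape 7 is a regular polygon drawn with `<polygon>`. Its stroke #000000 means score at S464, F1969. After flipping Y the toolpath is (74.657,31.936) → (93.937,23.440) → (85.441,4.160) → (66.161,12.656) → (74.657,31.936), returning to the start.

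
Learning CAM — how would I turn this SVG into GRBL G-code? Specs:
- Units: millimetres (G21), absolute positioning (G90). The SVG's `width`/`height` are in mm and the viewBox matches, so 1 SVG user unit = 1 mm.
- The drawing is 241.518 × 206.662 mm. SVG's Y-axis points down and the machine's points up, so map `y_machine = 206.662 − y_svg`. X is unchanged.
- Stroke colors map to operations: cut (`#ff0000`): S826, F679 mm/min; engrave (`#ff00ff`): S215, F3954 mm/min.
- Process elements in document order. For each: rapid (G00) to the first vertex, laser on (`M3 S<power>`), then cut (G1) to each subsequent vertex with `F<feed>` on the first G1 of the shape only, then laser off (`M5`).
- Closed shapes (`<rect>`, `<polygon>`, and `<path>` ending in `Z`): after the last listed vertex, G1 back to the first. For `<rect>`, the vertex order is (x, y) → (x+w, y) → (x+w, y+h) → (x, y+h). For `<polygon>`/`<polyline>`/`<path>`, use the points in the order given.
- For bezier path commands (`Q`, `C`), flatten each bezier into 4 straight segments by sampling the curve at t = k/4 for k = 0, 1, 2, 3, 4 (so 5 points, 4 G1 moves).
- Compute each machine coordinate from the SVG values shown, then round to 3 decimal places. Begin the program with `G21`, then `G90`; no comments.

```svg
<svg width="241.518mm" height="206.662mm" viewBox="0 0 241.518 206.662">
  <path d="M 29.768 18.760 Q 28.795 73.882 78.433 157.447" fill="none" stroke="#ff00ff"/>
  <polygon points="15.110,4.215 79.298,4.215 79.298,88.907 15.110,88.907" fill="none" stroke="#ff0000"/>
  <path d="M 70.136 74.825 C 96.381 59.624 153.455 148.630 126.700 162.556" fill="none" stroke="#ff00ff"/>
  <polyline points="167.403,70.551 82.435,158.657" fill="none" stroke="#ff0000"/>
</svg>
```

viewBox `0 0 241.518 206.662` with mm width/height → 1 unit = 1 mm. Flip: y_m = 206.662 − y_svg.

**Shape 1** — `<path>` quadratic bezier, stroke `#ff00ff` → engrave (S215, F3954). Control points (SVG): P0=(29.768,18.760), P1=(28.795,73.882), P2=(78.433,157.447); sampled at t=k/4. Machine vertices: (29.768,187.902) → (32.445,158.563) → (41.448,125.669) → (56.777,89.220) → (78.433,49.215). Open path.

**Shape 2** — `<polygon>` rectangle, stroke `#ff0000` → cut (S826, F679). Machine vertices: (15.110,202.447) → (79.298,202.447) → (79.298,117.755) → (15.110,117.755) → (15.110,202.447). Closed: final G1 returns to the first vertex.

**Shape 3** — `<path>` cubic bezier, stroke `#ff00ff` → engrave (S215, F3954). Control points (SVG): P0=(70.136,74.825), P1=(96.381,59.624), P2=(153.455,148.630), P3=(126.700,162.556); sampled at t=k/4. Machine vertices: (70.136,131.837) → (93.809,126.500) → (118.293,98.894) → (132.840,65.827) → (126.700,44.106). Open path.

**Shape 4** — `<polyline>` line segment, stroke `#ff0000` → cut (S826, F679). Machine vertices: (167.403,136.111) → (82.435,48.005). Open path.

G21
G90
G00 X29.768 Y187.902
M3 S215
G1 X32.445 Y158.563 F3954
G1 X41.448 Y125.669
G1 X56.777 Y89.220
G1 X78.433 Y49.215
M5
G00 X15.110 Y202.447
M3 S826
G1 X79.298 Y202.447 F679
G1 X79.298 Y117.755
G1 X15.110 Y117.755
G1 X15.110 Y202.447
M5
G00 X70.136 Y131.837
M3 S215
G1 X93.809 Y126.500 F3954
G1 X118.293 Y98.894
G1 X132.840 Y65.827
G1 X126.700 Y44.106
M5
G00 X167.403 Y136.111
M3 S826
G1 X82.435 Y48.005 F679
M5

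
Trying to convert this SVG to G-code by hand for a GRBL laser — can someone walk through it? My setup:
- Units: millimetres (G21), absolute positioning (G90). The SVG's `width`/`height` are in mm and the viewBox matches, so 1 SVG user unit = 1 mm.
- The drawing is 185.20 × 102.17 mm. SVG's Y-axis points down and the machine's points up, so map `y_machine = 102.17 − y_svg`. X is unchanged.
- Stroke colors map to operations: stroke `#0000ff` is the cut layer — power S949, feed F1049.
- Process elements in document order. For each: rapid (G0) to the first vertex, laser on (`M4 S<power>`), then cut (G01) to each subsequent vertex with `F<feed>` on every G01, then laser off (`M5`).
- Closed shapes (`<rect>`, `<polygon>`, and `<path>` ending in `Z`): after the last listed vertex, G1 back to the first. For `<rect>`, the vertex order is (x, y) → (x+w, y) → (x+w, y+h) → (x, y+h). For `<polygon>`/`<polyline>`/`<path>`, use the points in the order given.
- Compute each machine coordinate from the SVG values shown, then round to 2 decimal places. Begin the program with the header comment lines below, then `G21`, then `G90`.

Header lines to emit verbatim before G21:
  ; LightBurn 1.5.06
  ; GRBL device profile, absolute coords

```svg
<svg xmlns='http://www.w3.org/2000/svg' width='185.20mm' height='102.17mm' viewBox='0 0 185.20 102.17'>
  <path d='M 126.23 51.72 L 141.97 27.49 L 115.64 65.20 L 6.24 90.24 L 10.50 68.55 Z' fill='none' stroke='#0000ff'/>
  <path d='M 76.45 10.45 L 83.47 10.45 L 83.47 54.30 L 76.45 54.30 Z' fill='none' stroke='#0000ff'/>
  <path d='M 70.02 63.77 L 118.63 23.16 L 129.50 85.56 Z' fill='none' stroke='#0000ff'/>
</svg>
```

; LightBurn 1.5.06
; GRBL device profile, absolute coords
G21
G90
G0 X126.23 Y50.45
M4 S949
G01 X141.97 Y74.68 F1049
G01 X115.64 Y36.97 F1049
G01 X6.24 Y11.93 F1049
G01 X10.50 Y33.62 F1049
G01 X126.23 Y50.45 F1049
M5
G0 X76.45 Y91.72
M4 S949
G01 X83.47 Y91.72 F1049
G01 X83.47 Y47.87 F1049
G01 X76.45 Y47.87 F1049
G01 X76.45 Y91.72 F1049
M5
G0 X70.02 Y38.40
M4 S949
G01 X118.63 Y79.01 F1049
G01 X129.50 Y16.61 F1049
G01 X70.02 Y38.40 F1049
M5

1 u = 1 mm; y_m = 102.17 − y.

[1] `<path>` closed polygon, #0000ff→cut S949 F1049: (126.23,50.45) → (141.97,74.68) → (115.64,36.97) → (6.24,11.93) → (10.50,33.62) → (126.23,50.45) (closed)

[2] `<path>` rectangle, #0000ff→cut S949 F1049: (76.45,91.72) → (83.47,91.72) → (83.47,47.87) → (76.45,47.87) → (76.45,91.72) (closed)

[3] `<path>` regular polygon, #0000ff→cut S949 F1049: (70.02,38.40) → (118.63,79.01) → (129.50,16.61) → (70.02,38.40) (closed)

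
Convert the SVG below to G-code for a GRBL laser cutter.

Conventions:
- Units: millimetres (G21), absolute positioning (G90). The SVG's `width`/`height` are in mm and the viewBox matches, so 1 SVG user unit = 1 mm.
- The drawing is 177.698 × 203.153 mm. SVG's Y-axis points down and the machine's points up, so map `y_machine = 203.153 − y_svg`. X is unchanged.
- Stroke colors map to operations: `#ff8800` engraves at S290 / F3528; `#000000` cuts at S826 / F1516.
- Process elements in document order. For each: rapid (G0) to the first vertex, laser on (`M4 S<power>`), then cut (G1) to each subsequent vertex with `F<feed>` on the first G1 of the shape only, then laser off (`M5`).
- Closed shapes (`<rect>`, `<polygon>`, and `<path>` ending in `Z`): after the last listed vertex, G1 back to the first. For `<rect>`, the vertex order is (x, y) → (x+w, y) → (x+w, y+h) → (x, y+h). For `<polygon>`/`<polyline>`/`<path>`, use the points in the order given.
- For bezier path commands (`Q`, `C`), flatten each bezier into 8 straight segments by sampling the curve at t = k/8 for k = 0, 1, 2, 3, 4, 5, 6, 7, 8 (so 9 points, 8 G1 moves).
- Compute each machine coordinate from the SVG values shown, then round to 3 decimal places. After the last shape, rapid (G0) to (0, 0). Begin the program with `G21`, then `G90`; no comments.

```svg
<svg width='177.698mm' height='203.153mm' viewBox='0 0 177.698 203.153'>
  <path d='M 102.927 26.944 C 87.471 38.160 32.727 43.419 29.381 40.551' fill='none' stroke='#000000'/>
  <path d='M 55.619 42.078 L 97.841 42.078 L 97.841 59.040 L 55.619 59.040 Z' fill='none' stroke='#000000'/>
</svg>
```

G21
G90
G0 X102.927 Y176.209
M4 S826
G1 X95.466 Y172.286 F1516
G1 X85.385 Y168.948
G1 X73.747 Y166.219
G1 X61.613 Y164.124
G1 X50.047 Y162.690
G1 X40.111 Y161.941
G1 X32.868 Y161.903
G1 X29.381 Y162.602
M5
G0 X55.619 Y161.075
M4 S826
G1 X97.841 Y161.075 F1516
G1 X97.841 Y144.113
G1 X55.619 Y144.113
G1 X55.619 Y161.075
M5
G0 X0.000 Y0.000

viewBox `0 0 177.698 203.153` with mm width/height → 1 unit = 1 mm. Flip: y_m = 203.153 − y_svg.

**Shape 1** — `<path>` cubic bezier, stroke `#000000` → cut (S826, F1516). Control points (SVG): P0=(102.927,26.944), P1=(87.471,38.160), P2=(32.727,43.419), P3=(29.381,40.551); sampled at t=k/8. Machine vertices: (102.927,176.209) → (95.466,172.286) → (85.385,168.948) → (73.747,166.219) → (61.613,164.124) → (50.047,162.690) → (40.111,161.941) → (32.868,161.903) → (29.381,162.602). Open path.

**Shape 2** — `<path>` rectangle, stroke `#000000` → cut (S826, F1516). Machine vertices: (55.619,161.075) → (97.841,161.075) → (97.841,144.113) → (55.619,144.113) → (55.619,161.075). Closed: final G1 returns to the first vertex.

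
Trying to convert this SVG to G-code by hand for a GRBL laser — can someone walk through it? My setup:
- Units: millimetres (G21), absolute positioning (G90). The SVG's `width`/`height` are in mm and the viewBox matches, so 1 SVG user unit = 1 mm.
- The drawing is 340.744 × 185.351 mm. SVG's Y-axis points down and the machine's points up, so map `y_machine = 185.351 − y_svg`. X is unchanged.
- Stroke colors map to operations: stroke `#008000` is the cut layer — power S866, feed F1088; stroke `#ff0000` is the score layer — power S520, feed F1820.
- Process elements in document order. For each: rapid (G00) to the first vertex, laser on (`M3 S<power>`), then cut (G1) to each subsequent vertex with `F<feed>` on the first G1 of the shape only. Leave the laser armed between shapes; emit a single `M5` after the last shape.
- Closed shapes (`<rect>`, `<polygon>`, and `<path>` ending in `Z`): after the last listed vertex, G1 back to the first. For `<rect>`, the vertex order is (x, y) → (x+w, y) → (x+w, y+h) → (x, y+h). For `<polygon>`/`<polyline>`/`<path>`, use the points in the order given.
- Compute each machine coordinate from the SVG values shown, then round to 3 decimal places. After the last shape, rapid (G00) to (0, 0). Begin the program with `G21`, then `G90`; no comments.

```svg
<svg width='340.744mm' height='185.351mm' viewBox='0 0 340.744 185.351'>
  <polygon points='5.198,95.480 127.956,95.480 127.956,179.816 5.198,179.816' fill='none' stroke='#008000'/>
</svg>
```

viewBox `0 0 340.744 185.351` with mm width/height → 1 unit = 1 mm. Flip: y_m = 185.351 − y_svg.

**Shape 1** — `<polygon>` rectangle, stroke `#008000` → cut (S866, F1088). Machine vertices: (5.198,89.871) → (127.956,89.871) → (127.956,5.535) → (5.198,5.535) → (5.198,89.871). Closed: final G1 returns to the first vertex.

G21
G90
G00 X5.198 Y89.871
M3 S866
G1 X127.956 Y89.871 F1088
G1 X127.956 Y5.535
G1 X5.198 Y5.535
G1 X5.198 Y89.871
M5
G00 X0.000 Y0.000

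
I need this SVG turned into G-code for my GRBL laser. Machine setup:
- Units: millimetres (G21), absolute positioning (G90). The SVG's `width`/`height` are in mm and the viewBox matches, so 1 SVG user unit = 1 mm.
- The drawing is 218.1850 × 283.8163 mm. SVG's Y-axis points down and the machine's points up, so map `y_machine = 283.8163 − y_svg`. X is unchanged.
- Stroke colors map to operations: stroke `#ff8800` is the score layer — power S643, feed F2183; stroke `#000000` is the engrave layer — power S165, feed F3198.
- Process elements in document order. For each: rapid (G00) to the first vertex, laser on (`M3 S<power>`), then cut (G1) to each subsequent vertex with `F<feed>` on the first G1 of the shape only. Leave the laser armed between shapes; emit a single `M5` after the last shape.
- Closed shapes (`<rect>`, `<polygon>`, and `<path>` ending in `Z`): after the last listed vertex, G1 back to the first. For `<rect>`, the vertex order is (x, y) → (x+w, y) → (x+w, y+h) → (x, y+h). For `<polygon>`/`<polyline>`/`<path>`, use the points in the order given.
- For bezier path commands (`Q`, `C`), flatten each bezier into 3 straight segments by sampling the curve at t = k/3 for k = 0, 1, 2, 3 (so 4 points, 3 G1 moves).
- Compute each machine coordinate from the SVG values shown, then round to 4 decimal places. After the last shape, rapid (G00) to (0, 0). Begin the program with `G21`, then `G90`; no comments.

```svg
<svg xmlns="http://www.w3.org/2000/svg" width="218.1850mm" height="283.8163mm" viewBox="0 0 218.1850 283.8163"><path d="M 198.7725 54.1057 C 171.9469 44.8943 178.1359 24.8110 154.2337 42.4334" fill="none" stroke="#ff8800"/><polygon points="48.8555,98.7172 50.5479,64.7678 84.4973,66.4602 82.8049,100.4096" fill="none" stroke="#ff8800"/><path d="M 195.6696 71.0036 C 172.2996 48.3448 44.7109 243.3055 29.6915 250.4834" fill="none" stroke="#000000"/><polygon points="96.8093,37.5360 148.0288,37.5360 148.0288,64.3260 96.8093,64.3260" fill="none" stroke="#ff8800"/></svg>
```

G21
G90
G00 X198.7725 Y229.7106
M3 S643
G1 X180.6145 Y240.7468 F2183
G1 X170.4428 Y248.2359
G1 X154.2337 Y241.3829
G00 X48.8555 Y185.0991
M3 S643
G1 X50.5479 Y219.0485 F2183
G1 X84.4973 Y217.3561
G1 X82.8049 Y183.4067
G1 X48.8555 Y185.0991
G00 X195.6696 Y212.8127
M3 S165
G1 X145.5892 Y177.9466 F3198
G1 X74.2048 Y88.0902
G1 X29.6915 Y33.3329
G00 X96.8093 Y246.2803
M3 S643
G1 X148.0288 Y246.2803 F2183
G1 X148.0288 Y219.4903
G1 X96.8093 Y219.4903
G1 X96.8093 Y246.2803
M5
G00 X0.0000 Y0.0000

Since the viewBox matches the mm dimensions, user units are millimetres directly. The only transform is the Y-flip y_m = 283.8163 − y_svg.

Shape 1 is a cubic bezier drawn with `<path>`. Its stroke #ff8800 means score at S643, F2183. After flipping Y the toolpath is (198.7725,229.7106) → (180.6145,240.7468) → (170.4428,248.2359) → (154.2337,241.3829).

Shape 2 is a regular polygon drawn with `<polygon>`. Its stroke #ff8800 means score at S643, F2183. After flipping Y the toolpath is (48.8555,185.0991) → (50.5479,219.0485) → (84.4973,217.3561) → (82.8049,183.4067) → (48.8555,185.0991), returning to the start.

Shape 3 is a cubic bezier drawn with `<path>`. Its stroke #000000 means engrave at S165, F3198. After flipping Y the toolpath is (195.6696,212.8127) → (145.5892,177.9466) → (74.2048,88.0902) → (29.6915,33.3329).

Shape 4 is a rectangle drawn with `<polygon>`. Its stroke #ff8800 means score at S643, F2183. After flipping Y the toolpath is (96.8093,246.2803) → (148.0288,246.2803) → (148.0288,219.4903) → (96.8093,219.4903) → (96.8093,246.2803), returning to the start.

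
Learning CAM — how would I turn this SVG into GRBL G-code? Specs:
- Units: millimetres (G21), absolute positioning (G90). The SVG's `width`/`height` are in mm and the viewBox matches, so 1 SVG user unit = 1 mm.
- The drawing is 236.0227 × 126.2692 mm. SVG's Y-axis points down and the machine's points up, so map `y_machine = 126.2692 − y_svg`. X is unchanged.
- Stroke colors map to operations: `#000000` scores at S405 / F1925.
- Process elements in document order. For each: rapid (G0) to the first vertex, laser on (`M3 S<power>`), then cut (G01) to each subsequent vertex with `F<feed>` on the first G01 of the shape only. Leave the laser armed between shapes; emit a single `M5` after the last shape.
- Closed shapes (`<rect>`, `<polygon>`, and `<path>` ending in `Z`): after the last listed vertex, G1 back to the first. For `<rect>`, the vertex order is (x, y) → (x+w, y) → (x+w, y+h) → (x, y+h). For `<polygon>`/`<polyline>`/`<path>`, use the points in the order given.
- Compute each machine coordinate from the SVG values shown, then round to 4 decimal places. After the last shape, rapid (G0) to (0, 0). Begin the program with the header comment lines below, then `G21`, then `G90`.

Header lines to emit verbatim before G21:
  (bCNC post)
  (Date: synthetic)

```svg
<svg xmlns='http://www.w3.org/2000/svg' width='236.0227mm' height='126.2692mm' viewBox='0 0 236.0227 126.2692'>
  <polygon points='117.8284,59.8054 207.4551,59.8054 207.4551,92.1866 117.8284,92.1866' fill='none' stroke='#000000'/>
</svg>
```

viewBox `0 0 236.0227 126.2692` with mm width/height → 1 unit = 1 mm. Flip: y_m = 126.2692 − y_svg.

**Shape 1** — `<polygon>` rectangle, stroke `#000000` → score (S405, F1925). Machine vertices: (117.8284,66.4638) → (207.4551,66.4638) → (207.4551,34.0826) → (117.8284,34.0826) → (117.8284,66.4638). Closed: final G1 returns to the first vertex.

(bCNC post)
(Date: synthetic)
G21
G90
G0 X117.8284 Y66.4638
M3 S405
G01 X207.4551 Y66.4638 F1925
G01 X207.4551 Y34.0826
G01 X117.8284 Y34.0826
G01 X117.8284 Y66.4638
M5
G0 X0.0000 Y0.0000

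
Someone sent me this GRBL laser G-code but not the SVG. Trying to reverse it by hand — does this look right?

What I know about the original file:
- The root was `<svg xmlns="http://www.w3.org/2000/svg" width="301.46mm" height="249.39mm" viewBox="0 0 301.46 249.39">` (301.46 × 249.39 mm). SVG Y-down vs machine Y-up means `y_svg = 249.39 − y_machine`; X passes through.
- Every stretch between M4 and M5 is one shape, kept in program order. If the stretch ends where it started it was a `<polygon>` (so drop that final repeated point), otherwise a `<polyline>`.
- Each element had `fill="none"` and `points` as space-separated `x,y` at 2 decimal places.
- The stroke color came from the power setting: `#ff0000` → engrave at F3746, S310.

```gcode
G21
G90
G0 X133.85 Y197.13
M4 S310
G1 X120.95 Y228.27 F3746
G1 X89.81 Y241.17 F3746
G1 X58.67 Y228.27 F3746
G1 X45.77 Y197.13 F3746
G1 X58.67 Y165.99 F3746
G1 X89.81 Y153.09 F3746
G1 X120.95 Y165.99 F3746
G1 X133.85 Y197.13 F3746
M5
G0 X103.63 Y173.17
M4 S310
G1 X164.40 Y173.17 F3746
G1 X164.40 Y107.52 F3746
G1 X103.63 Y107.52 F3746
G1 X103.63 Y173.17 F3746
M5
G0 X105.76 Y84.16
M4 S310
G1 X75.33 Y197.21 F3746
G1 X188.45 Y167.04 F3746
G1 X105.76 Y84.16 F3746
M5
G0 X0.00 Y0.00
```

y_svg = 249.39 − y_m. Every run uses S310, so all elements get stroke `#ff0000` (engrave).

[1] closed run; points: 133.85,52.26 120.95,21.12 89.81,8.22 58.67,21.12 45.77,52.26 58.67,83.40 89.81,96.30 120.95,83.40

[2] closed run; points: 103.63,76.22 164.40,76.22 164.40,141.87 103.63,141.87

[3] closed run; points: 105.76,165.23 75.33,52.18 188.45,82.35

<svg xmlns="http://www.w3.org/2000/svg" width="301.46mm" height="249.39mm" viewBox="0 0 301.46 249.39">
  <polygon points="133.85,52.26 120.95,21.12 89.81,8.22 58.67,21.12 45.77,52.26 58.67,83.40 89.81,96.30 120.95,83.40" fill="none" stroke="#ff0000"/>
  <polygon points="103.63,76.22 164.40,76.22 164.40,141.87 103.63,141.87" fill="none" stroke="#ff0000"/>
  <polygon points="105.76,165.23 75.33,52.18 188.45,82.35" fill="none" stroke="#ff0000"/>
</svg>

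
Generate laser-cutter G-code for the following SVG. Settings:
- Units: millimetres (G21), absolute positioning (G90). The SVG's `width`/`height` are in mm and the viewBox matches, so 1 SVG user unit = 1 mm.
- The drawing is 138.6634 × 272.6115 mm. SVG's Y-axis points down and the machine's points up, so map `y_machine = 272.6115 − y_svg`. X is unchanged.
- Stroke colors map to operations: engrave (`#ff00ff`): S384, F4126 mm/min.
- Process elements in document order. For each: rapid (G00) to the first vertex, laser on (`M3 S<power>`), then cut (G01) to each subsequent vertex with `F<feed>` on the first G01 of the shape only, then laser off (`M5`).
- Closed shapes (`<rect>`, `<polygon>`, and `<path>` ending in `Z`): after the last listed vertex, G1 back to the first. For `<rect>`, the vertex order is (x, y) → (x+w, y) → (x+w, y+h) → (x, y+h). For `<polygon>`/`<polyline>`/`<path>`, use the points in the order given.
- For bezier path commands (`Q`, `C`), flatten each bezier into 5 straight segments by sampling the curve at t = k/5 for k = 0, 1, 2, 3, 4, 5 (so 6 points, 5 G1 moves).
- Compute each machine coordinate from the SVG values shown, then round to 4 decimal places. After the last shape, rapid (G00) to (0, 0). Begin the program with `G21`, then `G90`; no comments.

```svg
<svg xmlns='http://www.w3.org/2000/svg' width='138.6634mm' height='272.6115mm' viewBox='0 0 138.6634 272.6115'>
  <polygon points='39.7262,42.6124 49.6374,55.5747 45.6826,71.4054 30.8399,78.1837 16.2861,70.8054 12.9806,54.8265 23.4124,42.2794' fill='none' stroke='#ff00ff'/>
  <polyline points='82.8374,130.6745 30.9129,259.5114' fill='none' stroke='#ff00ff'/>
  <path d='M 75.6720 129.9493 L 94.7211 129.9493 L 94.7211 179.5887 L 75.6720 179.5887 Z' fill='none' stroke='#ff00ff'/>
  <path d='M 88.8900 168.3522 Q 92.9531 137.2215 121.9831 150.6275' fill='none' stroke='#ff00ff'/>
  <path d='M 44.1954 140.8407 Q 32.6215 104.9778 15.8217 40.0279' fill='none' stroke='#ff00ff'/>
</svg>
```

G21
G90
G00 X39.7262 Y229.9991
M3 S384
G01 X49.6374 Y217.0368 F4126
G01 X45.6826 Y201.2061
G01 X30.8399 Y194.4278
G01 X16.2861 Y201.8061
G01 X12.9806 Y217.7850
G01 X23.4124 Y230.3321
G01 X39.7262 Y229.9991
M5
G00 X82.8374 Y141.9370
M3 S384
G01 X30.9129 Y13.1001 F4126
M5
G00 X75.6720 Y142.6622
M3 S384
G01 X94.7211 Y142.6622 F4126
G01 X94.7211 Y93.0228
G01 X75.6720 Y93.0228
G01 X75.6720 Y142.6622
M5
G00 X88.8900 Y104.2593
M3 S384
G01 X91.5139 Y114.9301 F4126
G01 X96.1352 Y122.0380
G01 X102.7538 Y125.5829
G01 X111.3698 Y125.5649
G01 X121.9831 Y121.9840
M5
G00 X44.1954 Y131.7708
M3 S384
G01 X39.3568 Y147.2794 F4126
G01 X34.1001 Y165.1150
G01 X28.4254 Y185.2776
G01 X22.3326 Y207.7671
G01 X15.8217 Y232.5836
M5
G00 X0.0000 Y0.0000

Since the viewBox matches the mm dimensions, user units are millimetres directly. The only transform is the Y-flip y_m = 272.6115 − y_svg.

Shape 1 is a regular polygon drawn with `<polygon>`. Its stroke #ff00ff means engrave at S384, F4126. After flipping Y the toolpath is (39.7262,229.9991) → (49.6374,217.0368) → (45.6826,201.2061) → (30.8399,194.4278) → (16.2861,201.8061) → (12.9806,217.7850) → (23.4124,230.3321) → (39.7262,229.9991), returning to the start.

Shape 2 is a line segment drawn with `<polyline>`. Its stroke #ff00ff means engrave at S384, F4126. After flipping Y the toolpath is (82.8374,141.9370) → (30.9129,13.1001).

Shape 3 is a rectangle drawn with `<path>`. Its stroke #ff00ff means engrave at S384, F4126. After flipping Y the toolpath is (75.6720,142.6622) → (94.7211,142.6622) → (94.7211,93.0228) → (75.6720,93.0228) → (75.6720,142.6622), returning to the start.

Shape 4 is a quadratic bezier drawn with `<path>`. Its stroke #ff00ff means engrave at S384, F4126. After flipping Y the toolpath is (88.8900,104.2593) → (91.5139,114.9301) → (96.1352,122.0380) → (102.7538,125.5829) → (111.3698,125.5649) → (121.9831,121.9840).

Shape 5 is a quadratic bezier drawn with `<path>`. Its stroke #ff00ff means engrave at S384, F4126. After flipping Y the toolpath is (44.1954,131.7708) → (39.3568,147.2794) → (34.1001,165.1150) → (28.4254,185.2776) → (22.3326,207.7671) → (15.8217,232.5836).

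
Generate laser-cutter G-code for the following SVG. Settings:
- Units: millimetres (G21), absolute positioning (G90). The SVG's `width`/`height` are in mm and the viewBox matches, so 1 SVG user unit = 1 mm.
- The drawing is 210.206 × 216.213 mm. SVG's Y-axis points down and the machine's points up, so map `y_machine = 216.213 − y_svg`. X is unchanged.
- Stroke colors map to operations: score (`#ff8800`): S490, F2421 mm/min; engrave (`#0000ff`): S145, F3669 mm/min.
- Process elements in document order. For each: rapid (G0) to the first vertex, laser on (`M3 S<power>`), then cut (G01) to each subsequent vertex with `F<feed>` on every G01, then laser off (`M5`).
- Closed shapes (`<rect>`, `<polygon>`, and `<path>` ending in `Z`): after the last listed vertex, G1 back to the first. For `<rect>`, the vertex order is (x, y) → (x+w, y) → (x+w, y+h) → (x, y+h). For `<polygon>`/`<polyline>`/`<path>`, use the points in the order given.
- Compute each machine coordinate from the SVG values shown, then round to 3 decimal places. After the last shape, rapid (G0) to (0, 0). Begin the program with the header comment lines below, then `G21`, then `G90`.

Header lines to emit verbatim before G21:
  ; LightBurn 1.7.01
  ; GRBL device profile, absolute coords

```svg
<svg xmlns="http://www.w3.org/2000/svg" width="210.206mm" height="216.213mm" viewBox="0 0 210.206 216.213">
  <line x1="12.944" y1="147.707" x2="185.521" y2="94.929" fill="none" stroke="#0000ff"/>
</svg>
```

Since the viewBox matches the mm dimensions, user units are millimetres directly. The only transform is the Y-flip y_m = 216.213 − y_svg.

Shape 1 is a line segment drawn with `<line>`. Its stroke #0000ff means engrave at S145, F3669. After flipping Y the toolpath is (12.944,68.506) → (185.521,121.284).

; LightBurn 1.7.01
; GRBL device profile, absolute coords
G21
G90
G0 X12.944 Y68.506
M3 S145
G01 X185.521 Y121.284 F3669
M5
G0 X0.000 Y0.000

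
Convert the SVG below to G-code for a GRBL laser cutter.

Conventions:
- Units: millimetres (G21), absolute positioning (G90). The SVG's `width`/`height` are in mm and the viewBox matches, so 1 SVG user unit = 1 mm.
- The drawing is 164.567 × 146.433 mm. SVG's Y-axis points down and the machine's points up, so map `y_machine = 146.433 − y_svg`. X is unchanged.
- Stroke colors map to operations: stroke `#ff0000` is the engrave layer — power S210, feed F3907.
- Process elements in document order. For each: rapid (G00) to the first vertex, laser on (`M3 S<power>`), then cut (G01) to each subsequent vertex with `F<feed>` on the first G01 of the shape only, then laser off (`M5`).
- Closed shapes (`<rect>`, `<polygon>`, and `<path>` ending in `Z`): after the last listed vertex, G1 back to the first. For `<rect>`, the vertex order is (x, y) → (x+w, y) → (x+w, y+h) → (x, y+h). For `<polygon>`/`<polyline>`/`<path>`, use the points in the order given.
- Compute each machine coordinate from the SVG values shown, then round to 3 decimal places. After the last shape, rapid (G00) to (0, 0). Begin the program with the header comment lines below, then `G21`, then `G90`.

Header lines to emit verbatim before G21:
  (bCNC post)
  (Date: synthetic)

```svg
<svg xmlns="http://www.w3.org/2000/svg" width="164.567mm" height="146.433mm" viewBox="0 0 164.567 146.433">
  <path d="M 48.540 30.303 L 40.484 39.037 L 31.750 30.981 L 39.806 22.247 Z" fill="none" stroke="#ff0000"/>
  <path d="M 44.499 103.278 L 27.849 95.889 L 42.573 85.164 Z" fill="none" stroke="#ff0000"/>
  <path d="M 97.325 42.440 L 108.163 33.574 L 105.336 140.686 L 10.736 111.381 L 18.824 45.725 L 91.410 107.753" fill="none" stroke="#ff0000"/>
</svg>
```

(bCNC post)
(Date: synthetic)
G21
G90
G00 X48.540 Y116.130
M3 S210
G01 X40.484 Y107.396 F3907
G01 X31.750 Y115.452
G01 X39.806 Y124.186
G01 X48.540 Y116.130
M5
G00 X44.499 Y43.155
M3 S210
G01 X27.849 Y50.544 F3907
G01 X42.573 Y61.269
G01 X44.499 Y43.155
M5
G00 X97.325 Y103.993
M3 S210
G01 X108.163 Y112.859 F3907
G01 X105.336 Y5.747
G01 X10.736 Y35.052
G01 X18.824 Y100.708
G01 X91.410 Y38.680
M5
G00 X0.000 Y0.000

Since the viewBox matches the mm dimensions, user units are millimetres directly. The only transform is the Y-flip y_m = 146.433 − y_svg.

Shape 1 is a regular polygon drawn with `<path>`. Its stroke #ff0000 means engrave at S210, F3907. After flipping Y the toolpath is (48.540,116.130) → (40.484,107.396) → (31.750,115.452) → (39.806,124.186) → (48.540,116.130), returning to the start.

Shape 2 is a regular polygon drawn with `<path>`. Its stroke #ff0000 means engrave at S210, F3907. After flipping Y the toolpath is (44.499,43.155) → (27.849,50.544) → (42.573,61.269) → (44.499,43.155), returning to the start.

Shape 3 is a open polyline drawn with `<path>`. Its stroke #ff0000 means engrave at S210, F3907. After flipping Y the toolpath is (97.325,103.993) → (108.163,112.859) → (105.336,5.747) → (10.736,35.052) → (18.824,100.708) → (91.410,38.680).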